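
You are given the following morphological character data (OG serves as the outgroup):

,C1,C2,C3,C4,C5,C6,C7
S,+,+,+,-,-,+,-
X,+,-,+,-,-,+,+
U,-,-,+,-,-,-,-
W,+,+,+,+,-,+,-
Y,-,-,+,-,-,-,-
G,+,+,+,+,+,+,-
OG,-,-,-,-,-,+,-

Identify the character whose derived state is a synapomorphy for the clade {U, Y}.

C6

Character polarity is set by the outgroup: the derived state is whichever differs from the outgroup's state, so for C6 the derived state is '-', and for the remaining characters it is '+'.
C1 (derived state '+') is shared by G, S, W, and X — a synapomorphy uniting that clade.
C2 (derived state '+') is shared by G, S, and W — a synapomorphy uniting that clade.
All ingroup taxa share the derived state '+' for C3; it defines the ingroup but does not resolve relationships within it.
C4: derived state '+' in G and W only — synapomorphy for {G, W}.
C5 (derived state '+') is unique to G (autapomorphy; uninformative for grouping).
C6: derived state '-' in U and Y only — synapomorphy for {U, Y}.
C7 (derived state '+') is unique to X (autapomorphy; uninformative for grouping).
Most parsimonious ingroup topology: ((Y,U),(((W,G),S),X)).
The clade {U, Y} is supported by C6: its derived state '-' occurs in exactly those taxa and in no other taxon (including the outgroup).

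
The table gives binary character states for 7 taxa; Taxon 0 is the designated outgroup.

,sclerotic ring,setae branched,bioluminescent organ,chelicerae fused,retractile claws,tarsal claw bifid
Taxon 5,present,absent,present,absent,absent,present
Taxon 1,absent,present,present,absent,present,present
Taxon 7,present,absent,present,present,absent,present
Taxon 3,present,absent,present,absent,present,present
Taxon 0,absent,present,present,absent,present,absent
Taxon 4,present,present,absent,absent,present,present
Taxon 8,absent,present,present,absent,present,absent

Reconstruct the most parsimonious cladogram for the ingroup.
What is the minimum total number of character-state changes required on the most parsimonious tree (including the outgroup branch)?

Character polarity is set by the outgroup: the derived state is whichever differs from the outgroup's state, so for setae branched, bioluminescent organ, retractile claws the derived state is 'absent', and for the remaining characters it is 'present'.
Only Taxon 3, Taxon 4, Taxon 5, and Taxon 7 show the derived state 'present' for sclerotic ring, supporting them as a clade.
setae branched: derived state 'absent' in Taxon 3, Taxon 5, and Taxon 7 only — synapomorphy for {Taxon 3, Taxon 5, Taxon 7}.
bioluminescent organ: derived state 'absent' in Taxon 4 only — an autapomorphy, so it tells us nothing about relationships among taxa.
chelicerae fused (derived state 'present') is unique to Taxon 7 (autapomorphy; uninformative for grouping).
retractile claws: derived state 'absent' in Taxon 5 and Taxon 7 only — synapomorphy for {Taxon 5, Taxon 7}.
tarsal claw bifid (derived state 'present') is shared by Taxon 1, Taxon 3, Taxon 4, Taxon 5, and Taxon 7 — a synapomorphy uniting that clade.
Most parsimonious ingroup topology: (((((Taxon 5,Taxon 7),Taxon 3),Taxon 4),Taxon 1),Taxon 8).
Changes per character on this tree: sclerotic ring: 1; setae branched: 1; bioluminescent organ: 1; chelicerae fused: 1; retractile claws: 1; tarsal claw bifid: 1.
Total = 6.

6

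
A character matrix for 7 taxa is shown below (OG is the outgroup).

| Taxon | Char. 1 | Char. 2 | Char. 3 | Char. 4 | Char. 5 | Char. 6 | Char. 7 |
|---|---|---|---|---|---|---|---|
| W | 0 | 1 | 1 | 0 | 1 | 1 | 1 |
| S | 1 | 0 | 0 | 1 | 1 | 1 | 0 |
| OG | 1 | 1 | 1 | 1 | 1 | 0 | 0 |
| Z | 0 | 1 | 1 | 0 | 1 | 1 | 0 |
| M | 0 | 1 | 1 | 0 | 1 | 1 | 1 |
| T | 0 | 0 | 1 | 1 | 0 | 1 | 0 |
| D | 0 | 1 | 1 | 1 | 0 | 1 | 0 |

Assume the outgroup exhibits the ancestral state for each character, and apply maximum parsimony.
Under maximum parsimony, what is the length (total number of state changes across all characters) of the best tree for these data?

Character polarity is set by the outgroup: the derived state is whichever differs from the outgroup's state, so for Char. 1, Char. 2, Char. 3, Char. 4, Char. 5 the derived state is '0', and for the remaining characters it is '1'.
Char. 1: derived state '0' in D, M, T, W, and Z only — synapomorphy for {D, M, T, W, Z}.
Char. 2 (state '0') occurs in S and T but conflicts with the nesting implied by the other characters — most parsimoniously interpreted as homoplasy.
Char. 3 (derived state '0') is unique to S (autapomorphy; uninformative for grouping).
Char. 4 (derived state '0') is shared by M, W, and Z — a synapomorphy uniting that clade.
Char. 5 (derived state '0') is shared by D and T — a synapomorphy uniting that clade.
All ingroup taxa share the derived state '1' for Char. 6; it defines the ingroup but does not resolve relationships within it.
Only M and W show the derived state '1' for Char. 7, supporting them as a clade.
Most parsimonious ingroup topology: (((Z,(M,W)),(D,T)),S).
Changes per character on this tree: Char. 1: 1; Char. 2: 2; Char. 3: 1; Char. 4: 1; Char. 5: 1; Char. 6: 1; Char. 7: 1.
Total = 8.

8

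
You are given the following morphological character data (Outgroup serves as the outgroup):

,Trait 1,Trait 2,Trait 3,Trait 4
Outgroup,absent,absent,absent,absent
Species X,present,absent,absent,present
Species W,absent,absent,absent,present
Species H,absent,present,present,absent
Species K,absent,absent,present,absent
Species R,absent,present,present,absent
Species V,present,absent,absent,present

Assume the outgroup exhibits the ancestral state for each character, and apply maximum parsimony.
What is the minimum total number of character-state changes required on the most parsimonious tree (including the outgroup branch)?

The outgroup has state 'absent' for every character, so 'present' is the derived state throughout.
Trait 1 (derived state 'present') is shared by Species V and Species X — a synapomorphy uniting that clade.
Trait 2: derived state 'present' in Species H and Species R only — synapomorphy for {Species H, Species R}.
Trait 3: derived state 'present' in Species H, Species K, and Species R only — synapomorphy for {Species H, Species K, Species R}.
Trait 4: derived state 'present' in Species V, Species W, and Species X only — synapomorphy for {Species V, Species W, Species X}.
Most parsimonious ingroup topology: (((Species X,Species V),Species W),((Species H,Species R),Species K)).
Changes per character on this tree: Trait 1: 1; Trait 2: 1; Trait 3: 1; Trait 4: 1.
Total = 4.

4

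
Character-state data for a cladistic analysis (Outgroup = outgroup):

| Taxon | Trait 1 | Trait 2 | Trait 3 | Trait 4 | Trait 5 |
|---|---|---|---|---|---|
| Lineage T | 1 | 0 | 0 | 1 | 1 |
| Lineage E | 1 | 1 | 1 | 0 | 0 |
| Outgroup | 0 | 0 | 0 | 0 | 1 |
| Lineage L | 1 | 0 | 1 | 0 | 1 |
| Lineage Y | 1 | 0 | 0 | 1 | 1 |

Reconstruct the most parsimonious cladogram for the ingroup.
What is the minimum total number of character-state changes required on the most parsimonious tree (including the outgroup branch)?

5

Character polarity is set by the outgroup: the derived state is whichever differs from the outgroup's state, so for Trait 5 the derived state is '0', and for the remaining characters it is '1'.
Trait 1 (derived state '1') is shared by all ingroup taxa — unites the whole ingroup.
Trait 2: derived state '1' in Lineage E only — an autapomorphy, so it tells us nothing about relationships among taxa.
Only Lineage E and Lineage L show the derived state '1' for Trait 3, supporting them as a clade.
Trait 4: derived state '1' in Lineage T and Lineage Y only — synapomorphy for {Lineage T, Lineage Y}.
Trait 5 (derived state '0') is unique to Lineage E (autapomorphy; uninformative for grouping).
Most parsimonious ingroup topology: ((Lineage L,Lineage E),(Lineage T,Lineage Y)).
Changes per character on this tree: Trait 1: 1; Trait 2: 1; Trait 3: 1; Trait 4: 1; Trait 5: 1.
Total = 5.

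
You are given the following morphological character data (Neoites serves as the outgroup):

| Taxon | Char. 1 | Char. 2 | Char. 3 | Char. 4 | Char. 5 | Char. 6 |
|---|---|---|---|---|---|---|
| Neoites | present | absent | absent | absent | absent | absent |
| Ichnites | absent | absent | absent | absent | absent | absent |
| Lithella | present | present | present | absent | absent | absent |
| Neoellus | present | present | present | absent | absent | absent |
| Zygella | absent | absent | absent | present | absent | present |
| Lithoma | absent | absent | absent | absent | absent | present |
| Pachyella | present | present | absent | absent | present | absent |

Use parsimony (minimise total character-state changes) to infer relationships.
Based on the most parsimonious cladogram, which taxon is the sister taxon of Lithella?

Neoellus

Character polarity is set by the outgroup: the derived state is whichever differs from the outgroup's state, so for Char. 1 the derived state is 'absent', and for the remaining characters it is 'present'.
Char. 1: derived state 'absent' in Ichnites, Lithoma, and Zygella only — synapomorphy for {Ichnites, Lithoma, Zygella}.
Only Lithella, Neoellus, and Pachyella show the derived state 'present' for Char. 2, supporting them as a clade.
Only Lithella and Neoellus show the derived state 'present' for Char. 3, supporting them as a clade.
Char. 4: derived state 'present' in Zygella only — an autapomorphy, so it tells us nothing about relationships among taxa.
Char. 5 (derived state 'present') is unique to Pachyella (autapomorphy; uninformative for grouping).
Char. 6 (derived state 'present') is shared by Lithoma and Zygella — a synapomorphy uniting that clade.
Most parsimonious ingroup topology: ((Ichnites,(Zygella,Lithoma)),((Lithella,Neoellus),Pachyella)).
Lithella and Neoellus form a cherry on this tree, so they are sister taxa.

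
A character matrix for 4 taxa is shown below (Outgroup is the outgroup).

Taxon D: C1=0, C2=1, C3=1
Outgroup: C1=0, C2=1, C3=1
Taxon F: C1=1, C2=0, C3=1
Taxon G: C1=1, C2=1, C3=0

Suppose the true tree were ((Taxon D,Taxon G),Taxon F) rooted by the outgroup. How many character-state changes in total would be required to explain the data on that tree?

4

Map each character onto ((Taxon D,Taxon G),Taxon F) (rooted by Outgroup) and count the minimum state changes it requires (Fitch parsimony):
C1: 2; C2: 1; C3: 1.
Total tree length = 4.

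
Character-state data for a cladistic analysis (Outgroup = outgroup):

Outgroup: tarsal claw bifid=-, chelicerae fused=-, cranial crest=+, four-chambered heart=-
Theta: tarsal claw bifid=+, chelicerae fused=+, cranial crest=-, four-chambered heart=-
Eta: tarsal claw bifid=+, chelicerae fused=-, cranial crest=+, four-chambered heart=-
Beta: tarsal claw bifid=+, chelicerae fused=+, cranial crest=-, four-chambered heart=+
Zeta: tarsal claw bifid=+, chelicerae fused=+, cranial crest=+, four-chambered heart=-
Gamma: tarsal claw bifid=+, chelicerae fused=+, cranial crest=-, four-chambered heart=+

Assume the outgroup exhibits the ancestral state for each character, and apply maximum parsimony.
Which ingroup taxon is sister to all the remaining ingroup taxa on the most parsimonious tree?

Character polarity is set by the outgroup: the derived state is whichever differs from the outgroup's state, so for cranial crest the derived state is '-', and for the remaining characters it is '+'.
tarsal claw bifid (derived state '+') is shared by all ingroup taxa — unites the whole ingroup.
chelicerae fused: derived state '+' in Beta, Gamma, Theta, and Zeta only — synapomorphy for {Beta, Gamma, Theta, Zeta}.
cranial crest (derived state '-') is shared by Beta, Gamma, and Theta — a synapomorphy uniting that clade.
four-chambered heart (derived state '+') is shared by Beta and Gamma — a synapomorphy uniting that clade.
Most parsimonious ingroup topology: (((Theta,(Beta,Gamma)),Zeta),Eta).
Eta is sister to the clade containing all other ingroup taxa, so it is the earliest-diverging (most basal) ingroup lineage.

Eta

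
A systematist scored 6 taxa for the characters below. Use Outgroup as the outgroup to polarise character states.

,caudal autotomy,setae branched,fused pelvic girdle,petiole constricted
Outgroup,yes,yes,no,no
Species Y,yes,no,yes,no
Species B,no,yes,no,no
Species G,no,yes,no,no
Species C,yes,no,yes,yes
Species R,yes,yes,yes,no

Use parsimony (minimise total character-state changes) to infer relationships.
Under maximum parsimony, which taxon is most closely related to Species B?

Character polarity is set by the outgroup: the derived state is whichever differs from the outgroup's state, so for caudal autotomy, setae branched the derived state is 'no', and for the remaining characters it is 'yes'.
Only Species B and Species G show the derived state 'no' for caudal autotomy, supporting them as a clade.
setae branched (derived state 'no') is shared by Species C and Species Y — a synapomorphy uniting that clade.
fused pelvic girdle: derived state 'yes' in Species C, Species R, and Species Y only — synapomorphy for {Species C, Species R, Species Y}.
petiole constricted (derived state 'yes') is unique to Species C (autapomorphy; uninformative for grouping).
Most parsimonious ingroup topology: (((Species Y,Species C),Species R),(Species B,Species G)).
Species B and Species G form a cherry on this tree, so they are sister taxa.

Species G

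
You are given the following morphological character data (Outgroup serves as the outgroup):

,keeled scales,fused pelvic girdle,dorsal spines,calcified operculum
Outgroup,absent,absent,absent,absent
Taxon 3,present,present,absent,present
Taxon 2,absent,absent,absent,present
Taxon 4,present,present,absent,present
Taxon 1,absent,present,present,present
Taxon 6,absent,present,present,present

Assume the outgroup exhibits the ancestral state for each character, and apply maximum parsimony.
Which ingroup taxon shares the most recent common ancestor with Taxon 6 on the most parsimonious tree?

The outgroup has state 'absent' for every character, so 'present' is the derived state throughout.
keeled scales: derived state 'present' in Taxon 3 and Taxon 4 only — synapomorphy for {Taxon 3, Taxon 4}.
fused pelvic girdle: derived state 'present' in Taxon 1, Taxon 3, Taxon 4, and Taxon 6 only — synapomorphy for {Taxon 1, Taxon 3, Taxon 4, Taxon 6}.
dorsal spines (derived state 'present') is shared by Taxon 1 and Taxon 6 — a synapomorphy uniting that clade.
calcified operculum (derived state 'present') is shared by all ingroup taxa — unites the whole ingroup.
Most parsimonious ingroup topology: (((Taxon 3,Taxon 4),(Taxon 1,Taxon 6)),Taxon 2).
Taxon 6 and Taxon 1 form a cherry on this tree, so they are sister taxa.

Taxon 1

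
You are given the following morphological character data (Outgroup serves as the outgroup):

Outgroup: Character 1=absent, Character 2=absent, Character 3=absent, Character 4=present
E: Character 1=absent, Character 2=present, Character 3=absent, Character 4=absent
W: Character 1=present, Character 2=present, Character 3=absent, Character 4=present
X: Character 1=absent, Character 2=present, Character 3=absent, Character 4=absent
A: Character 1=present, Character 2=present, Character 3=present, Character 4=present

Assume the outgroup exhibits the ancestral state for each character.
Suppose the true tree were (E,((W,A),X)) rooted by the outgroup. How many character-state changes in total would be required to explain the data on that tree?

5

Map each character onto (E,((W,A),X)) (rooted by Outgroup) and count the minimum state changes it requires (Fitch parsimony):
Character 1: 1; Character 2: 1; Character 3: 1; Character 4: 2.
Total tree length = 5.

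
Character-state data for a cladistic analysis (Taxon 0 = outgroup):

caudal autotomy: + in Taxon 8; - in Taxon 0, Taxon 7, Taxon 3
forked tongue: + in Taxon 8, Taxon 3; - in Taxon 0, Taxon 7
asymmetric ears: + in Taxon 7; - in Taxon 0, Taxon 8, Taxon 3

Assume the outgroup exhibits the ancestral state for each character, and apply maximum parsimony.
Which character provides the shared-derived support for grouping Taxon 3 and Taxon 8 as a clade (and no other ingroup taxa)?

forked tongue

The outgroup has state '-' for every character, so '+' is the derived state throughout.
caudal autotomy (derived state '+') is unique to Taxon 8 (autapomorphy; uninformative for grouping).
Only Taxon 3 and Taxon 8 show the derived state '+' for forked tongue, supporting them as a clade.
asymmetric ears (derived state '+') is unique to Taxon 7 (autapomorphy; uninformative for grouping).
Most parsimonious ingroup topology: (Taxon 7,(Taxon 8,Taxon 3)).
The clade {Taxon 3, Taxon 8} is supported by forked tongue: its derived state '+' occurs in exactly those taxa and in no other taxon (including the outgroup).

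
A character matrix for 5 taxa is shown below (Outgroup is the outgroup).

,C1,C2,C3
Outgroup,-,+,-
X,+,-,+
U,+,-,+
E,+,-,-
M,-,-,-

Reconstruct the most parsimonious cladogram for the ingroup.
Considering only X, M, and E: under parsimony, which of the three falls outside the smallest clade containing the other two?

M

Character polarity is set by the outgroup: the derived state is whichever differs from the outgroup's state, so for C2 the derived state is '-', and for the remaining characters it is '+'.
C1: derived state '+' in E, U, and X only — synapomorphy for {E, U, X}.
All ingroup taxa share the derived state '-' for C2; it defines the ingroup but does not resolve relationships within it.
C3: derived state '+' in U and X only — synapomorphy for {U, X}.
Most parsimonious ingroup topology: ((E,(X,U)),M).
X and E share a more recent common ancestor with each other than either does with M, so M is the least closely related of the three.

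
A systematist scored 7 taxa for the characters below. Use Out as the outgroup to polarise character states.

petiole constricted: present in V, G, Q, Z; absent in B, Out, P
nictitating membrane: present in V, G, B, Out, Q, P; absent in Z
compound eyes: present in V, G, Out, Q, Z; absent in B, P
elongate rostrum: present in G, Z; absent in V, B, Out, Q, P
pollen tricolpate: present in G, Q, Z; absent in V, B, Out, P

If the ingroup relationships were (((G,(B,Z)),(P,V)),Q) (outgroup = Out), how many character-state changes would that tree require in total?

11

Map each character onto (((G,(B,Z)),(P,V)),Q) (rooted by Out) and count the minimum state changes it requires (Fitch parsimony):
petiole constricted: 3; nictitating membrane: 1; compound eyes: 2; elongate rostrum: 2; pollen tricolpate: 3.
Total tree length = 11.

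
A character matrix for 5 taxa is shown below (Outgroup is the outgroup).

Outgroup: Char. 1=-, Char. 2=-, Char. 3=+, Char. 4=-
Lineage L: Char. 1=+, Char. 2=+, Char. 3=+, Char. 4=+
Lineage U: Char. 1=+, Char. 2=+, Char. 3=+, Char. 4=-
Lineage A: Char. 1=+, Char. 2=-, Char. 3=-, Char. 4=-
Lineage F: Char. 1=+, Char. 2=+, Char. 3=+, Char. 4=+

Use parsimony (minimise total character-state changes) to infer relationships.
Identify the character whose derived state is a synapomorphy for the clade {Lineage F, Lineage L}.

Char. 4

Character polarity is set by the outgroup: the derived state is whichever differs from the outgroup's state, so for Char. 3 the derived state is '-', and for the remaining characters it is '+'.
All ingroup taxa share the derived state '+' for Char. 1; it defines the ingroup but does not resolve relationships within it.
Only Lineage F, Lineage L, and Lineage U show the derived state '+' for Char. 2, supporting them as a clade.
Char. 3 (derived state '-') is unique to Lineage A (autapomorphy; uninformative for grouping).
Char. 4: derived state '+' in Lineage F and Lineage L only — synapomorphy for {Lineage F, Lineage L}.
Most parsimonious ingroup topology: (((Lineage L,Lineage F),Lineage U),Lineage A).
The clade {Lineage F, Lineage L} is supported by Char. 4: its derived state '+' occurs in exactly those taxa and in no other taxon (including the outgroup).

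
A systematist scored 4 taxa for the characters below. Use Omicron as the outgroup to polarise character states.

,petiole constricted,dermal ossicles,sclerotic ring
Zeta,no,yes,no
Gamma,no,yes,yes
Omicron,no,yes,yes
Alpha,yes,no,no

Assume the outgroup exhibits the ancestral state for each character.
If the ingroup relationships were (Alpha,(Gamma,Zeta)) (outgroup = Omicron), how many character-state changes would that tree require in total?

Map each character onto (Alpha,(Gamma,Zeta)) (rooted by Omicron) and count the minimum state changes it requires (Fitch parsimony):
petiole constricted: 1; dermal ossicles: 1; sclerotic ring: 2.
Total tree length = 4.

4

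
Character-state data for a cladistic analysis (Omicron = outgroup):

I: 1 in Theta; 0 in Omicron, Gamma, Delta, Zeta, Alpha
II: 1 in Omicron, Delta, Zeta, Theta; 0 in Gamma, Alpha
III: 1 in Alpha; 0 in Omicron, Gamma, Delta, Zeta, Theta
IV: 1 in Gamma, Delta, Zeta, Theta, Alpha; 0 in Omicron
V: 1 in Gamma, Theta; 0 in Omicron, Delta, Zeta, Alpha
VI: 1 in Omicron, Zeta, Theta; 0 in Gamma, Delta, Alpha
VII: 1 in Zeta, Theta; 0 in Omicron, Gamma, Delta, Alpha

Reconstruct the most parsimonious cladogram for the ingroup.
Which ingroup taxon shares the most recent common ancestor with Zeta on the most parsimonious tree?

Theta

Character polarity is set by the outgroup: the derived state is whichever differs from the outgroup's state, so for II, VI the derived state is '0', and for the remaining characters it is '1'.
I (derived state '1') is unique to Theta (autapomorphy; uninformative for grouping).
II (derived state '0') is shared by Alpha and Gamma — a synapomorphy uniting that clade.
III: derived state '1' in Alpha only — an autapomorphy, so it tells us nothing about relationships among taxa.
All ingroup taxa share the derived state '1' for IV; it defines the ingroup but does not resolve relationships within it.
V groups Gamma and Theta, which is incompatible with the clades supported by the remaining characters; treating it as convergent (homoplasy) costs fewer steps than any alternative tree.
VI (derived state '0') is shared by Alpha, Delta, and Gamma — a synapomorphy uniting that clade.
VII (derived state '1') is shared by Theta and Zeta — a synapomorphy uniting that clade.
Most parsimonious ingroup topology: (((Gamma,Alpha),Delta),(Zeta,Theta)).
Zeta and Theta form a cherry on this tree, so they are sister taxa.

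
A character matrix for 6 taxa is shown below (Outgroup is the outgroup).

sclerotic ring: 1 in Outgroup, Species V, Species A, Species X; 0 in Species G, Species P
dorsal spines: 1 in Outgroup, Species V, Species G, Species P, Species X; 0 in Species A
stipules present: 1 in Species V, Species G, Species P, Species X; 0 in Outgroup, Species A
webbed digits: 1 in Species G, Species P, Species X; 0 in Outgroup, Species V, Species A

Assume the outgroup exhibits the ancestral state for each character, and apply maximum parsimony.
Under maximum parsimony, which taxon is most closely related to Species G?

Character polarity is set by the outgroup: the derived state is whichever differs from the outgroup's state, so for sclerotic ring, dorsal spines the derived state is '0', and for the remaining characters it is '1'.
sclerotic ring (derived state '0') is shared by Species G and Species P — a synapomorphy uniting that clade.
dorsal spines: derived state '0' in Species A only — an autapomorphy, so it tells us nothing about relationships among taxa.
stipules present (derived state '1') is shared by Species G, Species P, Species V, and Species X — a synapomorphy uniting that clade.
Only Species G, Species P, and Species X show the derived state '1' for webbed digits, supporting them as a clade.
Most parsimonious ingroup topology: ((Species V,((Species G,Species P),Species X)),Species A).
Species G and Species P form a cherry on this tree, so they are sister taxa.

Species P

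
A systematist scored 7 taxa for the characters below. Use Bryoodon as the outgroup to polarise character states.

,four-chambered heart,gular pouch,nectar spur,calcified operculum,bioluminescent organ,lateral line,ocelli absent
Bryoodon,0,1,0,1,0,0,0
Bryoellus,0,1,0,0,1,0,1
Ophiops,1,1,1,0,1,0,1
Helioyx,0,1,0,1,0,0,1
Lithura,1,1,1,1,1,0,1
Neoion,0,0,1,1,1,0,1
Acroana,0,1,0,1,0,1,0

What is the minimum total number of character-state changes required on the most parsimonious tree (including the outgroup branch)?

8

Character polarity is set by the outgroup: the derived state is whichever differs from the outgroup's state, so for gular pouch, calcified operculum the derived state is '0', and for the remaining characters it is '1'.
four-chambered heart: derived state '1' in Lithura and Ophiops only — synapomorphy for {Lithura, Ophiops}.
gular pouch: derived state '0' in Neoion only — an autapomorphy, so it tells us nothing about relationships among taxa.
nectar spur (derived state '1') is shared by Lithura, Neoion, and Ophiops — a synapomorphy uniting that clade.
calcified operculum groups Bryoellus and Ophiops, which is incompatible with the clades supported by the remaining characters; treating it as convergent (homoplasy) costs fewer steps than any alternative tree.
Only Bryoellus, Lithura, Neoion, and Ophiops show the derived state '1' for bioluminescent organ, supporting them as a clade.
lateral line (derived state '1') is unique to Acroana (autapomorphy; uninformative for grouping).
Only Bryoellus, Helioyx, Lithura, Neoion, and Ophiops show the derived state '1' for ocelli absent, supporting them as a clade.
Most parsimonious ingroup topology: (((Bryoellus,((Ophiops,Lithura),Neoion)),Helioyx),Acroana).
Changes per character on this tree: four-chambered heart: 1; gular pouch: 1; nectar spur: 1; calcified operculum: 2; bioluminescent organ: 1; lateral line: 1; ocelli absent: 1.
Total = 8.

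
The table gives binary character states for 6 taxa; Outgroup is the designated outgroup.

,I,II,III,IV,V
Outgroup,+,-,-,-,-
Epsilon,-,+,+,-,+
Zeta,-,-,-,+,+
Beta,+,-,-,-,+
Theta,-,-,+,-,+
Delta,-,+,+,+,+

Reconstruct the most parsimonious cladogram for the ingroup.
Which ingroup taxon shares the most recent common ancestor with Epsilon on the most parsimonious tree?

Character polarity is set by the outgroup: the derived state is whichever differs from the outgroup's state, so for I the derived state is '-', and for the remaining characters it is '+'.
I: derived state '-' in Delta, Epsilon, Theta, and Zeta only — synapomorphy for {Delta, Epsilon, Theta, Zeta}.
II: derived state '+' in Delta and Epsilon only — synapomorphy for {Delta, Epsilon}.
Only Delta, Epsilon, and Theta show the derived state '+' for III, supporting them as a clade.
IV groups Delta and Zeta, which is incompatible with the clades supported by the remaining characters; treating it as convergent (homoplasy) costs fewer steps than any alternative tree.
V (derived state '+') is shared by all ingroup taxa — unites the whole ingroup.
Most parsimonious ingroup topology: ((((Epsilon,Delta),Theta),Zeta),Beta).
Epsilon and Delta form a cherry on this tree, so they are sister taxa.

Delta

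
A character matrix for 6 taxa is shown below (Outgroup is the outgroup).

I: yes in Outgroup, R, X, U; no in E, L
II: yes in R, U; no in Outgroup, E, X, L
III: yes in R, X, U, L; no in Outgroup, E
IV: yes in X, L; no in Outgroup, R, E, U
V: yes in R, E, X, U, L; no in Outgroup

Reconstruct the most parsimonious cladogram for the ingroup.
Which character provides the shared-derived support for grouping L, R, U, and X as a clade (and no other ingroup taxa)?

Character polarity is set by the outgroup: the derived state is whichever differs from the outgroup's state, so for I the derived state is 'no', and for the remaining characters it is 'yes'.
I (state 'no') occurs in E and L but conflicts with the nesting implied by the other characters — most parsimoniously interpreted as homoplasy.
Only R and U show the derived state 'yes' for II, supporting them as a clade.
III: derived state 'yes' in L, R, U, and X only — synapomorphy for {L, R, U, X}.
Only L and X show the derived state 'yes' for IV, supporting them as a clade.
All ingroup taxa share the derived state 'yes' for V; it defines the ingroup but does not resolve relationships within it.
Most parsimonious ingroup topology: (((R,U),(X,L)),E).
The clade {L, R, U, X} is supported by III: its derived state 'yes' occurs in exactly those taxa and in no other taxon (including the outgroup).

III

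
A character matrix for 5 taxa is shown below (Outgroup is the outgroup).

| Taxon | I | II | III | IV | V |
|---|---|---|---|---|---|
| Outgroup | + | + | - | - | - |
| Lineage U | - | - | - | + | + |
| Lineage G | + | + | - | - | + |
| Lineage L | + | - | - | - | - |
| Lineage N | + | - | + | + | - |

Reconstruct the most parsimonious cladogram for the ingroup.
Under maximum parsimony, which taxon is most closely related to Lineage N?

Lineage U

Character polarity is set by the outgroup: the derived state is whichever differs from the outgroup's state, so for I, II the derived state is '-', and for the remaining characters it is '+'.
I: derived state '-' in Lineage U only — an autapomorphy, so it tells us nothing about relationships among taxa.
II: derived state '-' in Lineage L, Lineage N, and Lineage U only — synapomorphy for {Lineage L, Lineage N, Lineage U}.
III: derived state '+' in Lineage N only — an autapomorphy, so it tells us nothing about relationships among taxa.
IV: derived state '+' in Lineage N and Lineage U only — synapomorphy for {Lineage N, Lineage U}.
V groups Lineage G and Lineage U, which is incompatible with the clades supported by the remaining characters; treating it as convergent (homoplasy) costs fewer steps than any alternative tree.
Most parsimonious ingroup topology: (((Lineage U,Lineage N),Lineage L),Lineage G).
Lineage N and Lineage U form a cherry on this tree, so they are sister taxa.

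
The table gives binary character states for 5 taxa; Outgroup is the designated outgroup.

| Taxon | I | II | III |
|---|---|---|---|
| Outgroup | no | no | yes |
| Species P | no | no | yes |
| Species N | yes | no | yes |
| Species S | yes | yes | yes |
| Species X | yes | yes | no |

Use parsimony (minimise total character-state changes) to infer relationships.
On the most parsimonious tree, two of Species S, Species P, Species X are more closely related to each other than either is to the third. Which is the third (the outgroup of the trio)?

Character polarity is set by the outgroup: the derived state is whichever differs from the outgroup's state, so for III the derived state is 'no', and for the remaining characters it is 'yes'.
I (derived state 'yes') is shared by Species N, Species S, and Species X — a synapomorphy uniting that clade.
II (derived state 'yes') is shared by Species S and Species X — a synapomorphy uniting that clade.
III: derived state 'no' in Species X only — an autapomorphy, so it tells us nothing about relationships among taxa.
Most parsimonious ingroup topology: (Species P,(Species N,(Species S,Species X))).
Species X and Species S share a more recent common ancestor with each other than either does with Species P, so Species P is the least closely related of the three.

Species P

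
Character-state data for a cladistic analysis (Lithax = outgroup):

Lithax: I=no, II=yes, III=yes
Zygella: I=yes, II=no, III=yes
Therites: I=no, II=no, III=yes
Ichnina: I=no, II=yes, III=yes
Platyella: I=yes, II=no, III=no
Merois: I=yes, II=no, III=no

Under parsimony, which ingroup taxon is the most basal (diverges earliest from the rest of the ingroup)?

Character polarity is set by the outgroup: the derived state is whichever differs from the outgroup's state, so for II, III the derived state is 'no', and for the remaining characters it is 'yes'.
Only Merois, Platyella, and Zygella show the derived state 'yes' for I, supporting them as a clade.
Only Merois, Platyella, Therites, and Zygella show the derived state 'no' for II, supporting them as a clade.
III: derived state 'no' in Merois and Platyella only — synapomorphy for {Merois, Platyella}.
Most parsimonious ingroup topology: (((Zygella,(Platyella,Merois)),Therites),Ichnina).
Ichnina is sister to the clade containing all other ingroup taxa, so it is the earliest-diverging (most basal) ingroup lineage.

Ichnina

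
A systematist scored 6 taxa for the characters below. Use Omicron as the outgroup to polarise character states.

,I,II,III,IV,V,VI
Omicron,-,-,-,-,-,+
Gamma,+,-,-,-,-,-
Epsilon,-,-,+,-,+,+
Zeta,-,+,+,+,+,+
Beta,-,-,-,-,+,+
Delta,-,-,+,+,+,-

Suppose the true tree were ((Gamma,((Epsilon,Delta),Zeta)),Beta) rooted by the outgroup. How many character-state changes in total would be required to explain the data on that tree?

9

Map each character onto ((Gamma,((Epsilon,Delta),Zeta)),Beta) (rooted by Omicron) and count the minimum state changes it requires (Fitch parsimony):
I: 1; II: 1; III: 1; IV: 2; V: 2; VI: 2.
Total tree length = 9.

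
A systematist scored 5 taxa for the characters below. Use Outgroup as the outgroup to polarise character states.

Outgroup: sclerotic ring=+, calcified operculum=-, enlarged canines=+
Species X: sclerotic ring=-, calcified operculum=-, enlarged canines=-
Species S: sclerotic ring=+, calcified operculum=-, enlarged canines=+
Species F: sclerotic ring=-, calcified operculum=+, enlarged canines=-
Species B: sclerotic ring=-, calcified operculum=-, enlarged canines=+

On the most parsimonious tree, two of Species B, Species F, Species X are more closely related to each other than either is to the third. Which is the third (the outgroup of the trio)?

Character polarity is set by the outgroup: the derived state is whichever differs from the outgroup's state, so for sclerotic ring, enlarged canines the derived state is '-', and for the remaining characters it is '+'.
Only Species B, Species F, and Species X show the derived state '-' for sclerotic ring, supporting them as a clade.
calcified operculum: derived state '+' in Species F only — an autapomorphy, so it tells us nothing about relationships among taxa.
enlarged canines (derived state '-') is shared by Species F and Species X — a synapomorphy uniting that clade.
Most parsimonious ingroup topology: (((Species X,Species F),Species B),Species S).
Species X and Species F share a more recent common ancestor with each other than either does with Species B, so Species B is the least closely related of the three.

Species B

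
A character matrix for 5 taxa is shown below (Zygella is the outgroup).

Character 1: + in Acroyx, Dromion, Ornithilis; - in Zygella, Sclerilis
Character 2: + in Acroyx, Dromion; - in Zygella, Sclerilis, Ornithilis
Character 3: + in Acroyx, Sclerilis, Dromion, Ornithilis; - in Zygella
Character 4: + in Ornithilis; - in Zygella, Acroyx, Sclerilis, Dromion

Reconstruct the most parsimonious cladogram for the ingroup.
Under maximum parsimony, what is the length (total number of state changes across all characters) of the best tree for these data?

4

The outgroup has state '-' for every character, so '+' is the derived state throughout.
Character 1 (derived state '+') is shared by Acroyx, Dromion, and Ornithilis — a synapomorphy uniting that clade.
Character 2: derived state '+' in Acroyx and Dromion only — synapomorphy for {Acroyx, Dromion}.
All ingroup taxa share the derived state '+' for Character 3; it defines the ingroup but does not resolve relationships within it.
Character 4 (derived state '+') is unique to Ornithilis (autapomorphy; uninformative for grouping).
Most parsimonious ingroup topology: (((Acroyx,Dromion),Ornithilis),Sclerilis).
Changes per character on this tree: Character 1: 1; Character 2: 1; Character 3: 1; Character 4: 1.
Total = 4.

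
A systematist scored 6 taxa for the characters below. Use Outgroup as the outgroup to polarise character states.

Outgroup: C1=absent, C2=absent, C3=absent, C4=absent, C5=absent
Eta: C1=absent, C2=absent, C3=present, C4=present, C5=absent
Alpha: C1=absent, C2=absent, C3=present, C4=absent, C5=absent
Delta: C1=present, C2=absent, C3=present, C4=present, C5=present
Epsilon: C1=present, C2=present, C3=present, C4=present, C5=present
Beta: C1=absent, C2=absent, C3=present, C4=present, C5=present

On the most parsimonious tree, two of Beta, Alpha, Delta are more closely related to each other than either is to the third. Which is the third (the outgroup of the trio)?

The outgroup has state 'absent' for every character, so 'present' is the derived state throughout.
C1: derived state 'present' in Delta and Epsilon only — synapomorphy for {Delta, Epsilon}.
C2 (derived state 'present') is unique to Epsilon (autapomorphy; uninformative for grouping).
C3 (derived state 'present') is shared by all ingroup taxa — unites the whole ingroup.
C4 (derived state 'present') is shared by Beta, Delta, Epsilon, and Eta — a synapomorphy uniting that clade.
C5: derived state 'present' in Beta, Delta, and Epsilon only — synapomorphy for {Beta, Delta, Epsilon}.
Most parsimonious ingroup topology: (((Beta,(Delta,Epsilon)),Eta),Alpha).
Beta and Delta share a more recent common ancestor with each other than either does with Alpha, so Alpha is the least closely related of the three.

Alpha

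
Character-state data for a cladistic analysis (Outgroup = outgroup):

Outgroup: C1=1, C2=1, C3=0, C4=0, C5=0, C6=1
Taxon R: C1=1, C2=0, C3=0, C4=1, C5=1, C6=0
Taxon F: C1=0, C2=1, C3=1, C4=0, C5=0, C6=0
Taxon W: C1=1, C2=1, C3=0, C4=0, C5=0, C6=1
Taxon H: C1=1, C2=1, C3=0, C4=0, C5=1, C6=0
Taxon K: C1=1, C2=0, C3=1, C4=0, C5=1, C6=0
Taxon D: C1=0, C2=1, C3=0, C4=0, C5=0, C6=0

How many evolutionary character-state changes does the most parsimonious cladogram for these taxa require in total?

Character polarity is set by the outgroup: the derived state is whichever differs from the outgroup's state, so for C1, C2, C6 the derived state is '0', and for the remaining characters it is '1'.
C1: derived state '0' in Taxon D and Taxon F only — synapomorphy for {Taxon D, Taxon F}.
C2: derived state '0' in Taxon K and Taxon R only — synapomorphy for {Taxon K, Taxon R}.
C3 groups Taxon F and Taxon K, which is incompatible with the clades supported by the remaining characters; treating it as convergent (homoplasy) costs fewer steps than any alternative tree.
C4: derived state '1' in Taxon R only — an autapomorphy, so it tells us nothing about relationships among taxa.
C5: derived state '1' in Taxon H, Taxon K, and Taxon R only — synapomorphy for {Taxon H, Taxon K, Taxon R}.
C6: derived state '0' in Taxon D, Taxon F, Taxon H, Taxon K, and Taxon R only — synapomorphy for {Taxon D, Taxon F, Taxon H, Taxon K, Taxon R}.
Most parsimonious ingroup topology: ((((Taxon R,Taxon K),Taxon H),(Taxon F,Taxon D)),Taxon W).
Changes per character on this tree: C1: 1; C2: 1; C3: 2; C4: 1; C5: 1; C6: 1.
Total = 7.

7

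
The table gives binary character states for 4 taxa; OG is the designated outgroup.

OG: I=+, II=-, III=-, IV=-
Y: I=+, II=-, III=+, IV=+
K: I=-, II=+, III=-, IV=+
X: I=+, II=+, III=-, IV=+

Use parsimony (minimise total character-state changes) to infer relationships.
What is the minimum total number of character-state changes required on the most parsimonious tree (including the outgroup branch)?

4

Character polarity is set by the outgroup: the derived state is whichever differs from the outgroup's state, so for I the derived state is '-', and for the remaining characters it is '+'.
I: derived state '-' in K only — an autapomorphy, so it tells us nothing about relationships among taxa.
II (derived state '+') is shared by K and X — a synapomorphy uniting that clade.
III (derived state '+') is unique to Y (autapomorphy; uninformative for grouping).
All ingroup taxa share the derived state '+' for IV; it defines the ingroup but does not resolve relationships within it.
Most parsimonious ingroup topology: (Y,(K,X)).
Changes per character on this tree: I: 1; II: 1; III: 1; IV: 1.
Total = 4.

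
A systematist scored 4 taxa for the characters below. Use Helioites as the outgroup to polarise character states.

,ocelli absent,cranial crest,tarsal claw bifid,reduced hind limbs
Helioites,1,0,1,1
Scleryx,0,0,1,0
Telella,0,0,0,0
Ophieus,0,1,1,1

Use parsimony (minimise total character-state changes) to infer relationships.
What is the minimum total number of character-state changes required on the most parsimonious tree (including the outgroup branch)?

4

Character polarity is set by the outgroup: the derived state is whichever differs from the outgroup's state, so for ocelli absent, tarsal claw bifid, reduced hind limbs the derived state is '0', and for the remaining characters it is '1'.
All ingroup taxa share the derived state '0' for ocelli absent; it defines the ingroup but does not resolve relationships within it.
cranial crest: derived state '1' in Ophieus only — an autapomorphy, so it tells us nothing about relationships among taxa.
tarsal claw bifid: derived state '0' in Telella only — an autapomorphy, so it tells us nothing about relationships among taxa.
Only Scleryx and Telella show the derived state '0' for reduced hind limbs, supporting them as a clade.
Most parsimonious ingroup topology: ((Scleryx,Telella),Ophieus).
Changes per character on this tree: ocelli absent: 1; cranial crest: 1; tarsal claw bifid: 1; reduced hind limbs: 1.
Total = 4.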